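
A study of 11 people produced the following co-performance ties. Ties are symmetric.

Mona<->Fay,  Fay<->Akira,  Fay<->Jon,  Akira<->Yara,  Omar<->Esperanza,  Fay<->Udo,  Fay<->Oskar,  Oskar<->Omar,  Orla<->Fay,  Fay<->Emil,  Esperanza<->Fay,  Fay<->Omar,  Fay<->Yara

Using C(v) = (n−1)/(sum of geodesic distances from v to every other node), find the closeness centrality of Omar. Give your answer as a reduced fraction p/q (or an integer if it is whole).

Distances from Omar: Akira:2, Emil:2, Esperanza:1, Fay:1, Jon:2, Mona:2, Orla:2, Oskar:1, Udo:2, Yara:2. Sum = 17.
n = 11, so closeness = 10/17.

10/17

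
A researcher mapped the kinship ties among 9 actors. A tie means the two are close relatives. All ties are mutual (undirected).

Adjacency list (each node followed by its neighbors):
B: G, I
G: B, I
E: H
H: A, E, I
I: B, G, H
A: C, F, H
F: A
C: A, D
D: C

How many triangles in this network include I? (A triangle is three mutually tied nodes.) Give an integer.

I's neighbors: B, G, and H.
Neighbor pairs that are themselves tied: I–B–G. Each forms one triangle with I, for 1 in total.

1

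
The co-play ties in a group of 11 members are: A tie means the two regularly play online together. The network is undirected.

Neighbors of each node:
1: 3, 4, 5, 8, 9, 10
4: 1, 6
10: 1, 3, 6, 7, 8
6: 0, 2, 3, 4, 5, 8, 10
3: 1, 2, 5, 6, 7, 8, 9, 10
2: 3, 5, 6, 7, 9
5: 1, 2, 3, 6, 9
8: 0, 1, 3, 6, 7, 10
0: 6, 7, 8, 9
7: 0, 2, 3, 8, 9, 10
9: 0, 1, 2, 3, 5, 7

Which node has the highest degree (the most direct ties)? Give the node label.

3

Degrees — 0:4, 1:6, 2:5, 3:8, 4:2, 5:5, 6:7, 7:6, 8:6, 9:6, 10:5.
The maximum is 8, attained only by 3.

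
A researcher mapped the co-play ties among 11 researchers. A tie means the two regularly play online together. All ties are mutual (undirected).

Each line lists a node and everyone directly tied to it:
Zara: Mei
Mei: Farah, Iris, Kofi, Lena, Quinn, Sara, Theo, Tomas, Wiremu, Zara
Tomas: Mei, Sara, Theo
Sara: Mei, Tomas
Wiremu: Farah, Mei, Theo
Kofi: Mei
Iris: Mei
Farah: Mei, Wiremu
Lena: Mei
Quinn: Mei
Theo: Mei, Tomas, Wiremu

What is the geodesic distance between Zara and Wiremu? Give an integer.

One shortest route is Zara – Mei – Wiremu, which uses 2 edges, and Zara and Wiremu are not directly tied, so nothing shorter exists. So d(Zara,Wiremu) = 2.

2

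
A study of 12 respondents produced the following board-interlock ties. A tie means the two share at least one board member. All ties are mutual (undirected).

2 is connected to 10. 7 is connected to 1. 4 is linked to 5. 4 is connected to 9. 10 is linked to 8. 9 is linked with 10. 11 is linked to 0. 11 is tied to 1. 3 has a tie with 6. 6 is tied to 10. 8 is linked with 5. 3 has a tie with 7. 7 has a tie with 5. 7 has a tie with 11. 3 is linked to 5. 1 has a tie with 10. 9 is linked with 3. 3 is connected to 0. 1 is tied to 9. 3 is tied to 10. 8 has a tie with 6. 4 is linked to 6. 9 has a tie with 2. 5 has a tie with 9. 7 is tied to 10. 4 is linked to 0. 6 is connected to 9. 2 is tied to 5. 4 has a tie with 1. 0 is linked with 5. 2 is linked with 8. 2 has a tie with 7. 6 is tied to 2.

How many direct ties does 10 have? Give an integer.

7

10 is directly tied to 1, 2, 3, 6, 7, 8, and 9. That is 7 neighbors, so the degree of 10 is 7.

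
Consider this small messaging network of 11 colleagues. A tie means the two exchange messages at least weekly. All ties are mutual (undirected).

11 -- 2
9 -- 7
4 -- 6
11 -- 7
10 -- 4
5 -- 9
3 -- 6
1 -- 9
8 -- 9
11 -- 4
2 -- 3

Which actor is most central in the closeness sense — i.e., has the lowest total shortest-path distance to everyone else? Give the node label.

Farness (sum of distances to all others) for each node — 1:33, 2:26, 3:31, 4:24, 5:33, 6:30, 7:21, 8:33, 9:24, 10:33, 11:20.
The smallest farness is 20, for 11, so 11 has the highest closeness.

11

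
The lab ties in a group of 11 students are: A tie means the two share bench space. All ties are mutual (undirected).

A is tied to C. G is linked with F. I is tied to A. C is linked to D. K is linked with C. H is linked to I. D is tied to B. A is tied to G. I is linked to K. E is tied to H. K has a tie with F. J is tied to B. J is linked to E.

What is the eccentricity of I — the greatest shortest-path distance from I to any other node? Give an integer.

Distances from I: A:1, B:4, C:2, D:3, E:2, F:2, G:2, H:1, J:3, K:1.
The largest is 4 (to B), so the eccentricity of I is 4.

4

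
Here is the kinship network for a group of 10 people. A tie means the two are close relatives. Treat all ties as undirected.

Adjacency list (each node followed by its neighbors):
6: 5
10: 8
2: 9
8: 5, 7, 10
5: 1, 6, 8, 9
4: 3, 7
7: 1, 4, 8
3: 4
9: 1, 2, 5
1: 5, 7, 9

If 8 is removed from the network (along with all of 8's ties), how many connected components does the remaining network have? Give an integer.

Without 8, the remaining ties split the others into: {1, 2, 3, 4, 5, 6, 7, 9}; {10}.
That's 2 separate components.

2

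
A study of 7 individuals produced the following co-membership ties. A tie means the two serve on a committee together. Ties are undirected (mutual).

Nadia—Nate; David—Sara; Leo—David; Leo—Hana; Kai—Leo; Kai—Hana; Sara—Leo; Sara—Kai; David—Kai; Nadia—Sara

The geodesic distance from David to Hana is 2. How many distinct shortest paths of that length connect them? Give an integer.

The shortest distance is 2. The length-2 paths are: David–Kai–Hana; David–Leo–Hana.
That gives 2 distinct shortest paths.

2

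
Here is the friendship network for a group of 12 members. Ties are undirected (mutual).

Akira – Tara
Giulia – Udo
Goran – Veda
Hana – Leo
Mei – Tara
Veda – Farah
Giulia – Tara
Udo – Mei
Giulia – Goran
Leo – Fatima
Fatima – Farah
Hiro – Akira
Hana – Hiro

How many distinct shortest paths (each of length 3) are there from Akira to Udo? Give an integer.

2

The shortest distance is 3. The length-3 paths are: Akira–Tara–Giulia–Udo; Akira–Tara–Mei–Udo.
That gives 2 distinct shortest paths.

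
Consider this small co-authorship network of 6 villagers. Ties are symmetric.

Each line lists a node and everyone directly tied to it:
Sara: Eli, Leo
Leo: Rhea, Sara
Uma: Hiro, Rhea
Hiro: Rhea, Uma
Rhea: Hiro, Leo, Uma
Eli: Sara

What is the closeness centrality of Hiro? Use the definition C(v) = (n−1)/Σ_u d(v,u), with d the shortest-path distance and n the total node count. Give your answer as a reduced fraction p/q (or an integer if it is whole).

5/11

Distances from Hiro: Eli:4, Leo:2, Rhea:1, Sara:3, Uma:1. Sum = 11.
n = 6, so closeness = 5/11.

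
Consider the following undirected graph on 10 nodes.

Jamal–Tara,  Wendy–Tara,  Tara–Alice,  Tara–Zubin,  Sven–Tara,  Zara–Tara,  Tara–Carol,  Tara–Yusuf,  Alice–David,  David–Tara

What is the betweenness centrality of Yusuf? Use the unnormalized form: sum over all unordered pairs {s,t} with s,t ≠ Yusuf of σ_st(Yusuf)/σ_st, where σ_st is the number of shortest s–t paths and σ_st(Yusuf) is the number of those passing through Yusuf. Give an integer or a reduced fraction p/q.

0

No shortest path between any pair of other nodes passes through Yusuf.
Summing the contributions gives betweenness(Yusuf) = 0.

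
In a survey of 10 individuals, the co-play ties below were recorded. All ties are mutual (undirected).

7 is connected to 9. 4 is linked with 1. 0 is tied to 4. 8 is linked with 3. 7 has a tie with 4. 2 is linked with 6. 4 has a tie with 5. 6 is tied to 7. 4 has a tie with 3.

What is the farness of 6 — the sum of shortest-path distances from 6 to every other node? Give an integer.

Distances from 6: 0:3, 1:3, 2:1, 3:3, 4:2, 5:3, 7:1, 8:4, 9:2.
Sum = 3 + 3 + 1 + 3 + 2 + 3 + 1 + 4 + 2 = 22.

22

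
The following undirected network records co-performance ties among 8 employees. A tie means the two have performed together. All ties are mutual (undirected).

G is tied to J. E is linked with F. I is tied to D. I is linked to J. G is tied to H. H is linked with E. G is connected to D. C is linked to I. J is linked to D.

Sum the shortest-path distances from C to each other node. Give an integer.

Distances from C: D:2, E:5, F:6, G:3, H:4, I:1, J:2.
Sum = 2 + 5 + 6 + 3 + 4 + 1 + 2 = 23.

23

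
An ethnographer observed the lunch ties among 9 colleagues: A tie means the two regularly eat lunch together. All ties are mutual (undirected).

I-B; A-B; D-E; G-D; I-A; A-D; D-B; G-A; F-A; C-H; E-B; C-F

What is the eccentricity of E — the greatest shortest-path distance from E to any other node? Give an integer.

5

Distances from E: A:2, B:1, C:4, D:1, F:3, G:2, H:5, I:2.
The largest is 5 (to H), so the eccentricity of E is 5.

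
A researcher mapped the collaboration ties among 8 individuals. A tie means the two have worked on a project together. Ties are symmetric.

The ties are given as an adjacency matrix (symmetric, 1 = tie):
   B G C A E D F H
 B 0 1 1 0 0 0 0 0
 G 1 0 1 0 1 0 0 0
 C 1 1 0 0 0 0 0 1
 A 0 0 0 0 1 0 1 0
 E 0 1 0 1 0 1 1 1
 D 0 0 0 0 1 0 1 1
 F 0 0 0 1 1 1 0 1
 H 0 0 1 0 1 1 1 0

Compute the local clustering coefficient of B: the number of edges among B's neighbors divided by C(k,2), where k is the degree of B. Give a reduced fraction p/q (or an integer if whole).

B's neighbors: C and G (k = 2).
Possible neighbor pairs: C(2,2) = 1. Edges among them: C–G → e = 1.
Clustering(B) = 1/1.

1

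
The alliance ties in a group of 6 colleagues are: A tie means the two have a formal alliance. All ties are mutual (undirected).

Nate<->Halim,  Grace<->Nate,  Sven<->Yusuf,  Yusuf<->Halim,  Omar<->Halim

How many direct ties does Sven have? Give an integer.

Sven is directly tied to Yusuf. That is 1 neighbor, so the degree of Sven is 1.

1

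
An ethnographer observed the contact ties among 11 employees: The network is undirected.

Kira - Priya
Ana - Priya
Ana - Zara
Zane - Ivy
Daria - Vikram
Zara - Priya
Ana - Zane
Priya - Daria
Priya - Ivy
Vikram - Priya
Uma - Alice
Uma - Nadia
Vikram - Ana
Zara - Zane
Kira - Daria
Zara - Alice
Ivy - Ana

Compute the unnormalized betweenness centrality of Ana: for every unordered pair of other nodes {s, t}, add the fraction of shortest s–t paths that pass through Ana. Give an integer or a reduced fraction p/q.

6

Pairs whose geodesics pass through Ana — Kira–Zane: 1/3; Nadia–Ivy: 1/3; Nadia–Vikram: 1/2; Priya–Zane: 1/3; Alice–Ivy: 1/3; Alice–Vikram: 1/2; Zara–Ivy: 1/3; Zara–Vikram: 1/2; Ivy–Uma: 1/3; Ivy–Vikram: 1/2; Daria–Zane: 2/4; Uma–Vikram: 1/2; Vikram–Zane: 1.
All other pairs contribute 0.
Summing the contributions gives betweenness(Ana) = 6.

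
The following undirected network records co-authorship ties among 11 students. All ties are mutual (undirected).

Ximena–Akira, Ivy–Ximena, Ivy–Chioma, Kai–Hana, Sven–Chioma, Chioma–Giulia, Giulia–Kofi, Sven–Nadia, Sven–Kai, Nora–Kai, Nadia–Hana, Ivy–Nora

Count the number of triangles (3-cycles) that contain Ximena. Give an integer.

0

Ximena's neighbors are Akira and Ivy, but none of them are tied to each other, so no triangle contains Ximena.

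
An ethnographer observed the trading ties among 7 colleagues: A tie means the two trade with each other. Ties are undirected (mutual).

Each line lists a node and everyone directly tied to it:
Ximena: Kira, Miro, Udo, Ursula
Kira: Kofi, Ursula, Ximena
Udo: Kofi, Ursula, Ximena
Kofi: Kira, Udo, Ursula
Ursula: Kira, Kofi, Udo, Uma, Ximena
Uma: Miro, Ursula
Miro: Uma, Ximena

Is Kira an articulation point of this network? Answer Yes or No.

No

Even without Kira, every remaining node can still reach every other (the residual graph is connected), so Kira is not a cut vertex.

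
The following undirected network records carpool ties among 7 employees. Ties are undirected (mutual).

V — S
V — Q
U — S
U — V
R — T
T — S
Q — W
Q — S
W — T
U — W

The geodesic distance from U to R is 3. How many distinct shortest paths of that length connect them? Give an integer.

The shortest distance is 3. The length-3 paths are: U–W–T–R; U–S–T–R.
That gives 2 distinct shortest paths.

2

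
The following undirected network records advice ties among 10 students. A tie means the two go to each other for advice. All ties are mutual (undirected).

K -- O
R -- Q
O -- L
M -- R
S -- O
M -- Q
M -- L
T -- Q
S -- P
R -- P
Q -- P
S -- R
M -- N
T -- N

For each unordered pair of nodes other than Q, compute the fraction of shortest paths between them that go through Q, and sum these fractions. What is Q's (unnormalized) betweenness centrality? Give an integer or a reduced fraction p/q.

7

Pairs whose geodesics pass through Q — K–T: 3/4; S–T: 2/2; N–P: 2/3; O–T: 3/4; P–L: 1/3; P–T: 1; P–M: 1/2; L–T: 1/2; T–M: 1/2; T–R: 1.
All other pairs contribute 0.
Summing the contributions gives betweenness(Q) = 7.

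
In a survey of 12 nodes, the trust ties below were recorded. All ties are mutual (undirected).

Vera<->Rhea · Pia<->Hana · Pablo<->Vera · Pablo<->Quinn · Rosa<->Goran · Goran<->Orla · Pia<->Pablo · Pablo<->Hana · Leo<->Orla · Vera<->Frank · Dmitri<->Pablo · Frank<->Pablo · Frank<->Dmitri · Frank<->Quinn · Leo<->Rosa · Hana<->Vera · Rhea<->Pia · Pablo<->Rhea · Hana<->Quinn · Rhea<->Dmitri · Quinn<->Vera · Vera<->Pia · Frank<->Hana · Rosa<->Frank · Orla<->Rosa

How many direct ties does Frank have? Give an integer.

6

Frank is directly tied to Dmitri, Hana, Pablo, Quinn, Rosa, and Vera. That is 6 neighbors, so the degree of Frank is 6.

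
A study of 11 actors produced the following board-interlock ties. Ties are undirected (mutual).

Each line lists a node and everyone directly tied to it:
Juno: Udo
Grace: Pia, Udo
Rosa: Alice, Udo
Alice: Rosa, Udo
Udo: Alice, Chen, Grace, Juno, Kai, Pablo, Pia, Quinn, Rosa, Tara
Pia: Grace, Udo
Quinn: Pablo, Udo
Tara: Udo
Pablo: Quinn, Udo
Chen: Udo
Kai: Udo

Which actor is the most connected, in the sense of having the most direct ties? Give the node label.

Degrees — Alice:2, Chen:1, Grace:2, Juno:1, Kai:1, Pablo:2, Pia:2, Quinn:2, Rosa:2, Tara:1, Udo:10.
The maximum is 10, attained only by Udo.

Udo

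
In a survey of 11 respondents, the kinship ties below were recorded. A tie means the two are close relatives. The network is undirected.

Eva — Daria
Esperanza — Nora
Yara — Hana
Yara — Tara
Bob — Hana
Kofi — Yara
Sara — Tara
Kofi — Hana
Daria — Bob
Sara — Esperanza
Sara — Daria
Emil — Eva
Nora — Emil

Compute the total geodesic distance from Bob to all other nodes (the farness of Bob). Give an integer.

Distances from Bob: Daria:1, Emil:3, Esperanza:3, Eva:2, Hana:1, Kofi:2, Nora:4, Sara:2, Tara:3, Yara:2.
Sum = 1 + 3 + 3 + 2 + 1 + 2 + 4 + 2 + 3 + 2 = 23.

23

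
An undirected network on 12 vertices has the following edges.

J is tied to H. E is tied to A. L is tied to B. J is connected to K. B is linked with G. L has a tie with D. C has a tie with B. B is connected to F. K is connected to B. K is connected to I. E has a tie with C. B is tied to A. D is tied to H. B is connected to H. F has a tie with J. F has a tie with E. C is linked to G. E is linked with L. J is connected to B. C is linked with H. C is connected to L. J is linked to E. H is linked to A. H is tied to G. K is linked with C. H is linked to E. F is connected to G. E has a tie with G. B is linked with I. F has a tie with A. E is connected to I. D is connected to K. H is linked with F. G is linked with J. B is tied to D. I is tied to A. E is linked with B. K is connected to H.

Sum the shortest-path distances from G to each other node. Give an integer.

16

Distances from G: A:2, B:1, C:1, D:2, E:1, F:1, H:1, I:2, J:1, K:2, L:2.
Sum = 2 + 1 + 1 + 2 + 1 + 1 + 1 + 2 + 1 + 2 + 2 = 16.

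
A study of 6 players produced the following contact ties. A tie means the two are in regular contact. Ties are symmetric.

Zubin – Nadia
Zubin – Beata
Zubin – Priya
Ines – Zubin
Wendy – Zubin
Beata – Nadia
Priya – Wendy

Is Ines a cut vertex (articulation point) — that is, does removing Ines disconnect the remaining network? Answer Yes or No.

Even without Ines, every remaining node can still reach every other (the residual graph is connected), so Ines is not a cut vertex.

No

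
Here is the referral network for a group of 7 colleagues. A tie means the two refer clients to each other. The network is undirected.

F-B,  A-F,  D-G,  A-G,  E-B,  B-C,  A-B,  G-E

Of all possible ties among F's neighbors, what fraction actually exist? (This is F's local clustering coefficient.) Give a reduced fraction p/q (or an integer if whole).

F's neighbors: A and B (k = 2).
Possible neighbor pairs: C(2,2) = 1. Edges among them: A–B → e = 1.
Clustering(F) = 1/1.

1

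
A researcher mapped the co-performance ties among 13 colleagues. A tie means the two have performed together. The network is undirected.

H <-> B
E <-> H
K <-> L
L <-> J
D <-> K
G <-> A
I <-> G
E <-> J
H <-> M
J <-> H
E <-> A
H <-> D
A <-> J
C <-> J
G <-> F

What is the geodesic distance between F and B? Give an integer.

One shortest route is F – G – A – E – H – B, which uses 5 edges, and at distance 4 from F we only reach {C, H, L}, which does not include B. So d(F,B) = 5.

5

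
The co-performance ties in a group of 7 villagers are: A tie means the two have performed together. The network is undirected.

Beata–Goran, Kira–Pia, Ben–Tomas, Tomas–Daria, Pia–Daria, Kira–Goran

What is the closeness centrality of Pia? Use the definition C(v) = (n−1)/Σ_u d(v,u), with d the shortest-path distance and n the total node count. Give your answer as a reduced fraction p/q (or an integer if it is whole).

Distances from Pia: Beata:3, Ben:3, Daria:1, Goran:2, Kira:1, Tomas:2. Sum = 12.
n = 7, so closeness = 6/12 = 1/2.

1/2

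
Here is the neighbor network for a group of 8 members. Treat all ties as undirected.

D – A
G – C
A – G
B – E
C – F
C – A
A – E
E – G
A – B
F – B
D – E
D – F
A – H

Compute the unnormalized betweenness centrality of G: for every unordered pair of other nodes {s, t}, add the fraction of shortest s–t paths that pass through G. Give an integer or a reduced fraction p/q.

Pairs whose geodesics pass through G — E–C: 1/2.
All other pairs contribute 0.
Summing the contributions gives betweenness(G) = 1/2.

1/2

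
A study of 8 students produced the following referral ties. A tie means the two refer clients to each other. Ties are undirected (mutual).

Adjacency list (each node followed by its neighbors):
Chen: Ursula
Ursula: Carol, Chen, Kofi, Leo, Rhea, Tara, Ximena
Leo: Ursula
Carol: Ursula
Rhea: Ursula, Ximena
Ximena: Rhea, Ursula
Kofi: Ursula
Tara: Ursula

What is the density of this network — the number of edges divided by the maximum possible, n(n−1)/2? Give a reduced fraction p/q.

There are 8 edges and 8 nodes, so the maximum possible is C(8,2) = 28.
Density = 8/28 = 2/7.

2/7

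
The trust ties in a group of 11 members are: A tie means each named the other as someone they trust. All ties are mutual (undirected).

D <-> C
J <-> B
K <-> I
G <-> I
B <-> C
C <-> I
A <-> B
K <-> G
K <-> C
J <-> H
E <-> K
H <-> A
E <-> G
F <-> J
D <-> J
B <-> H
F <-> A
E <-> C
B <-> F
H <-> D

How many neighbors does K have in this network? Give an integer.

4

K is directly tied to C, E, G, and I. That is 4 neighbors, so the degree of K is 4.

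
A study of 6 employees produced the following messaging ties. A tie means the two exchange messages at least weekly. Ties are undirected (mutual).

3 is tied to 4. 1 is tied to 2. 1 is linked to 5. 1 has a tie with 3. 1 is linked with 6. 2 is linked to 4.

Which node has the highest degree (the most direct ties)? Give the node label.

Degrees — 1:4, 2:2, 3:2, 4:2, 5:1, 6:1.
The maximum is 4, attained only by 1.

1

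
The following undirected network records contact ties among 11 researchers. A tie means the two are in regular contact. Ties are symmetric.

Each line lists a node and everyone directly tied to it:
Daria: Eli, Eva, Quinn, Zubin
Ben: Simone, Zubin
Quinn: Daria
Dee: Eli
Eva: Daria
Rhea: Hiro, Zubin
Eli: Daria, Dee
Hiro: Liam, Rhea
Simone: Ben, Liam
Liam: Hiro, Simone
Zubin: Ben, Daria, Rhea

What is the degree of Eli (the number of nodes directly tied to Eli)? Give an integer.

Eli is directly tied to Daria and Dee. That is 2 neighbors, so the degree of Eli is 2.

2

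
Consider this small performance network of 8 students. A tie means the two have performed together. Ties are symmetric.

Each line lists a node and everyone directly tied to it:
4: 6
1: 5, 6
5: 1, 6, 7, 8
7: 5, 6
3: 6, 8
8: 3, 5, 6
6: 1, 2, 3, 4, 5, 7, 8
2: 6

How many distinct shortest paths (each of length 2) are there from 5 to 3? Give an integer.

The shortest distance is 2. The length-2 paths are: 5–6–3; 5–8–3.
That gives 2 distinct shortest paths.

2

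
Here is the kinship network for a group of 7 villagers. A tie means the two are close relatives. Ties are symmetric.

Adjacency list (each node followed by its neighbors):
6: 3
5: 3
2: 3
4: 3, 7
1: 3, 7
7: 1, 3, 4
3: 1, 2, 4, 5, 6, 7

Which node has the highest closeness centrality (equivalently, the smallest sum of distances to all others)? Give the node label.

3

Farness (sum of distances to all others) for each node — 1:10, 2:11, 3:6, 4:10, 5:11, 6:11, 7:9.
The smallest farness is 6, for 3, so 3 has the highest closeness.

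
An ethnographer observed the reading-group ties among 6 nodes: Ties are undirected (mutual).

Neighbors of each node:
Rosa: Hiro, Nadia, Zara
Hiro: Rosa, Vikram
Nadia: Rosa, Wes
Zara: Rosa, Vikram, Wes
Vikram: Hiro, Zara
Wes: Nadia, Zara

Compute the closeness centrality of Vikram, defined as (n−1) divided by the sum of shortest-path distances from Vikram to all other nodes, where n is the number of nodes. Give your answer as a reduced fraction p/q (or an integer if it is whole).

5/9

Distances from Vikram: Hiro:1, Nadia:3, Rosa:2, Wes:2, Zara:1. Sum = 9.
n = 6, so closeness = 5/9.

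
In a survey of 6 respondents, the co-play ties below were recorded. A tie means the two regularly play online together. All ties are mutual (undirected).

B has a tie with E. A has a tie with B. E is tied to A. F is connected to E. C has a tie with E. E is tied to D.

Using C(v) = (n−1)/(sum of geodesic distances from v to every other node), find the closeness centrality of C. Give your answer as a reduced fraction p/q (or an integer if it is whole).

5/9

Distances from C: A:2, B:2, D:2, E:1, F:2. Sum = 9.
n = 6, so closeness = 5/9.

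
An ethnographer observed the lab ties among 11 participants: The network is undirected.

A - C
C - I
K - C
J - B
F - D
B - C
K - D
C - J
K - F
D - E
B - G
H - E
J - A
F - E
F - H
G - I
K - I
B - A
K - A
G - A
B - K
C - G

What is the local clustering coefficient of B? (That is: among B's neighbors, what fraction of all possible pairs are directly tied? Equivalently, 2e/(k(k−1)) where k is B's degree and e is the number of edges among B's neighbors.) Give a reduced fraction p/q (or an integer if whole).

7/10

B's neighbors: A, C, G, J, and K (k = 5).
Possible neighbor pairs: C(5,2) = 10. Edges among them: A–C, A–G, A–J, A–K, C–G, C–J, C–K → e = 7.
Clustering(B) = 7/10.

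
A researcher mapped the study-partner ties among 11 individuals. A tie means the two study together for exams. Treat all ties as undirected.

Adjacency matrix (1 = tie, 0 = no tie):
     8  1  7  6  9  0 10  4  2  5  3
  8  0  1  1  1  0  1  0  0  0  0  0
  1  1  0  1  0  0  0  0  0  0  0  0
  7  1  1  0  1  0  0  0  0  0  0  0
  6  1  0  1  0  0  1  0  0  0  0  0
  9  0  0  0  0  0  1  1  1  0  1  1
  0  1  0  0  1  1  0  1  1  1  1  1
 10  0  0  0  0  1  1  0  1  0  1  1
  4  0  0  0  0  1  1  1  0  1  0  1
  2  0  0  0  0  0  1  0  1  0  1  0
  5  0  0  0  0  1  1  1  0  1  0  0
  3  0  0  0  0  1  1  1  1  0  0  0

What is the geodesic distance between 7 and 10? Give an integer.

3

One shortest route is 7 – 8 – 0 – 10, which uses 3 edges, and at distance 2 from 7 we only reach {0}, which does not include 10. So d(7,10) = 3.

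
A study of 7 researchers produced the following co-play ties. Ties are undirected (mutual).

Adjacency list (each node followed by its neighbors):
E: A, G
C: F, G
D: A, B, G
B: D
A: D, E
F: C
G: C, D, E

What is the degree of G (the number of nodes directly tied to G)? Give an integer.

3

G is directly tied to C, D, and E. That is 3 neighbors, so the degree of G is 3.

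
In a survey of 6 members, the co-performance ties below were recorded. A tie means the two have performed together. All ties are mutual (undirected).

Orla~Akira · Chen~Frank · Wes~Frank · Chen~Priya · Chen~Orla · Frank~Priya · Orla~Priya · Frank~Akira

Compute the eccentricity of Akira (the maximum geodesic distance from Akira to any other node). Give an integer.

Distances from Akira: Chen:2, Frank:1, Orla:1, Priya:2, Wes:2.
The largest is 2 (to Priya, Chen, and Wes), so the eccentricity of Akira is 2.

2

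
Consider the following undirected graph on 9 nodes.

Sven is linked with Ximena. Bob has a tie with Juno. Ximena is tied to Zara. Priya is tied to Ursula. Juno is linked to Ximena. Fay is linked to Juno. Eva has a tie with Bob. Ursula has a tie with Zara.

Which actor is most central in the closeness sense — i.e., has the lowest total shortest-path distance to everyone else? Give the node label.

Farness (sum of distances to all others) for each node — Bob:21, Eva:28, Fay:23, Juno:16, Priya:30, Sven:22, Ursula:23, Ximena:15, Zara:18.
The smallest farness is 15, for Ximena, so Ximena has the highest closeness.

Ximena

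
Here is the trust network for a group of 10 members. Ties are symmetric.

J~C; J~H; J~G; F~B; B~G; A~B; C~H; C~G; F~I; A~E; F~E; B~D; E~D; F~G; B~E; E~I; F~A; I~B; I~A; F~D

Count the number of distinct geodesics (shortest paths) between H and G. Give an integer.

2

The shortest distance is 2. The length-2 paths are: H–J–G; H–C–G.
That gives 2 distinct shortest paths.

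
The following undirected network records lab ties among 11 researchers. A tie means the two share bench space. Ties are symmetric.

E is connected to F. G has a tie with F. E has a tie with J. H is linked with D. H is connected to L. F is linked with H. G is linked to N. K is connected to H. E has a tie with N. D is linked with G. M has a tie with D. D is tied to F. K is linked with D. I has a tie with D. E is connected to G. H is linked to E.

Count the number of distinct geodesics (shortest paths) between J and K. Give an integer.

The shortest distance is 3, and the only length-3 path is J–E–H–K. So there is exactly 1 shortest path.

1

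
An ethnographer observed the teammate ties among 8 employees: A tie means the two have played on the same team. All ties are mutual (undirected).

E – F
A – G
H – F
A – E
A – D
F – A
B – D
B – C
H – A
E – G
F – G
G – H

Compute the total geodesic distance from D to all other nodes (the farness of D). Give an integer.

Distances from D: A:1, B:1, C:2, E:2, F:2, G:2, H:2.
Sum = 1 + 1 + 2 + 2 + 2 + 2 + 2 = 12.

12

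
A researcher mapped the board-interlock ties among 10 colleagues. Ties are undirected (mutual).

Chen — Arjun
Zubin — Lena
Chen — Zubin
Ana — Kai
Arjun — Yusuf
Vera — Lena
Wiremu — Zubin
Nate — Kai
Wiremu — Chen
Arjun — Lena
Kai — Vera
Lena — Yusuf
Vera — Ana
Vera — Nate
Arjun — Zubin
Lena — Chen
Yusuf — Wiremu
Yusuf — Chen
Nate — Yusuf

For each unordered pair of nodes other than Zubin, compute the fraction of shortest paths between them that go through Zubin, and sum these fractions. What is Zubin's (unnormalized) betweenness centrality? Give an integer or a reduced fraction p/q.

67/60

Pairs whose geodesics pass through Zubin — Vera–Wiremu: 1/4; Ana–Wiremu: 1/5; Arjun–Wiremu: 1/3; Lena–Wiremu: 1/3.
All other pairs contribute 0.
Summing the contributions gives betweenness(Zubin) = 67/60.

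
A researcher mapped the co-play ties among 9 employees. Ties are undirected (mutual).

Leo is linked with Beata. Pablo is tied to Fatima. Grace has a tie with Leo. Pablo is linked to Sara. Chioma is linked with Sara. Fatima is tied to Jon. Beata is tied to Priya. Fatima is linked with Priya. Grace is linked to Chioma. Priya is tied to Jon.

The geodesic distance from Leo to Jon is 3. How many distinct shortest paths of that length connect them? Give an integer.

1

The shortest distance is 3, and the only length-3 path is Leo–Beata–Priya–Jon. So there is exactly 1 shortest path.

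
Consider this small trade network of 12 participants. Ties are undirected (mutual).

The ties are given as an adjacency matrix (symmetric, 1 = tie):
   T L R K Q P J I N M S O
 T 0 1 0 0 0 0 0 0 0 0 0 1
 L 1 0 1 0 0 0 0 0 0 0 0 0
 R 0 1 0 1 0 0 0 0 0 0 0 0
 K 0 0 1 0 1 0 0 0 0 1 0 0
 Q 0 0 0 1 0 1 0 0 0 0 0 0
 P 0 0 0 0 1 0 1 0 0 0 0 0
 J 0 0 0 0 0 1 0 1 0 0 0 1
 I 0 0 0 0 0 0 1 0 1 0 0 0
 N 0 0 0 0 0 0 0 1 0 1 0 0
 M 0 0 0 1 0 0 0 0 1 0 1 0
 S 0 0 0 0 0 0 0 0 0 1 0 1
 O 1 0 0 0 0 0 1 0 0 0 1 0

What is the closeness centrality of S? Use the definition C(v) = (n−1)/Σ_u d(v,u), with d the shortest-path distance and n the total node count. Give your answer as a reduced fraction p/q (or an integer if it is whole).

Distances from S: I:3, J:2, K:2, L:3, M:1, N:2, O:1, P:3, Q:3, R:3, T:2. Sum = 25.
n = 12, so closeness = 11/25.

11/25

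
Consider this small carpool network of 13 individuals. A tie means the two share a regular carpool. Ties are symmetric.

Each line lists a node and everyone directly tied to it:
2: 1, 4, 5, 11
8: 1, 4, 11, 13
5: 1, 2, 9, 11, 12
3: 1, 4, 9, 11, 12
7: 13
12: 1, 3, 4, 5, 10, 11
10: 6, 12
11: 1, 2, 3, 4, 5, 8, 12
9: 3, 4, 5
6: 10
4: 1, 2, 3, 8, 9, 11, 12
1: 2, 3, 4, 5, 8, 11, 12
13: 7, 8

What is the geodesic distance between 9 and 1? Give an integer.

One shortest route is 9 – 5 – 1, which uses 2 edges, and 9 and 1 are not directly tied, so nothing shorter exists. So d(9,1) = 2.

2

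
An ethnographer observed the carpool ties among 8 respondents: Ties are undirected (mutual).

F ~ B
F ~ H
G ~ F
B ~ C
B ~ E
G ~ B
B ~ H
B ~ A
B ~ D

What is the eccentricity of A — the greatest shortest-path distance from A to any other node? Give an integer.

2

Distances from A: B:1, C:2, D:2, E:2, F:2, G:2, H:2.
The largest is 2 (to E, D, F, H, C, and G), so the eccentricity of A is 2.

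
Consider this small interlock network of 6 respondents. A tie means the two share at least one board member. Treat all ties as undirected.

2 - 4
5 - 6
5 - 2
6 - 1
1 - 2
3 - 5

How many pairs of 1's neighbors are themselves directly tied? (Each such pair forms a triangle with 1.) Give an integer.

1's neighbors are 2 and 6, but none of them are tied to each other, so no triangle contains 1.

0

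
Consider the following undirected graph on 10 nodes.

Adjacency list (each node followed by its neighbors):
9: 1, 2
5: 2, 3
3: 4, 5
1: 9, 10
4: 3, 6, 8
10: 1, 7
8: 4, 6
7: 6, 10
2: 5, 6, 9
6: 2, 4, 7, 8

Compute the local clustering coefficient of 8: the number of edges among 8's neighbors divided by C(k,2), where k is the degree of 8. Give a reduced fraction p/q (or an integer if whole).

1

8's neighbors: 4 and 6 (k = 2).
Possible neighbor pairs: C(2,2) = 1. Edges among them: 4–6 → e = 1.
Clustering(8) = 1/1.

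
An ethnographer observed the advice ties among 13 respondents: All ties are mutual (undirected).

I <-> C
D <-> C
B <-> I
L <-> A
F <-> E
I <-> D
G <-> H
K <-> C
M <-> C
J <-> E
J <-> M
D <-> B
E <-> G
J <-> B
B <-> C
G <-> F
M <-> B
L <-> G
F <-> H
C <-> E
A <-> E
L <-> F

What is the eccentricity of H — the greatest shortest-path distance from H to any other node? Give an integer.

Distances from H: A:3, B:4, C:3, D:4, E:2, F:1, G:1, I:4, J:3, K:4, L:2, M:4.
The largest is 4 (to I, B, M, K, and D), so the eccentricity of H is 4.

4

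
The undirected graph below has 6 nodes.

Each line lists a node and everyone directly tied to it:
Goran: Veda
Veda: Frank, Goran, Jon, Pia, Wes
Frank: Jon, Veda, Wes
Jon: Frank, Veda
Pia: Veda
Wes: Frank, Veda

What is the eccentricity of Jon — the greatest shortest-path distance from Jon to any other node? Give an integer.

2

Distances from Jon: Frank:1, Goran:2, Pia:2, Veda:1, Wes:2.
The largest is 2 (to Goran, Pia, and Wes), so the eccentricity of Jon is 2.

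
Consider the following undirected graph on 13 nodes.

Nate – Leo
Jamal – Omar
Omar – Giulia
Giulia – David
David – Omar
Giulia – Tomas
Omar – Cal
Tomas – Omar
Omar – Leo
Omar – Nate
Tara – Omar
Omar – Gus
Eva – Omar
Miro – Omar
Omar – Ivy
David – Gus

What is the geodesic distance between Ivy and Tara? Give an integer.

One shortest route is Ivy – Omar – Tara, which uses 2 edges, and Ivy and Tara are not directly tied, so nothing shorter exists. So d(Ivy,Tara) = 2.

2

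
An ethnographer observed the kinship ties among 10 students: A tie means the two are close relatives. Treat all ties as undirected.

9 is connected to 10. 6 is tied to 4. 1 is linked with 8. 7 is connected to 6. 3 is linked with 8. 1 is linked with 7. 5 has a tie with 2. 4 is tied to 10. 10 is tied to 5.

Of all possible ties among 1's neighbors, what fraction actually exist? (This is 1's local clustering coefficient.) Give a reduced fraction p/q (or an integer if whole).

0

1's neighbors: 7 and 8 (k = 2).
Possible neighbor pairs: C(2,2) = 1. Edges among them: none → e = 0.
Clustering(1) = 0/1.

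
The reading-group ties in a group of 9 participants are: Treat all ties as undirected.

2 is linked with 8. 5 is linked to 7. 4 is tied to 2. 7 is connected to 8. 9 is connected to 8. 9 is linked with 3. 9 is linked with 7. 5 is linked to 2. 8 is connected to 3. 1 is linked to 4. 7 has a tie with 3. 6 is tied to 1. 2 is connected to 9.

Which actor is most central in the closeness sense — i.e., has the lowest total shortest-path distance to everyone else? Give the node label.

2

Farness (sum of distances to all others) for each node — 1:21, 2:13, 3:19, 4:16, 5:17, 6:28, 7:18, 8:15, 9:15.
The smallest farness is 13, for 2, so 2 has the highest closeness.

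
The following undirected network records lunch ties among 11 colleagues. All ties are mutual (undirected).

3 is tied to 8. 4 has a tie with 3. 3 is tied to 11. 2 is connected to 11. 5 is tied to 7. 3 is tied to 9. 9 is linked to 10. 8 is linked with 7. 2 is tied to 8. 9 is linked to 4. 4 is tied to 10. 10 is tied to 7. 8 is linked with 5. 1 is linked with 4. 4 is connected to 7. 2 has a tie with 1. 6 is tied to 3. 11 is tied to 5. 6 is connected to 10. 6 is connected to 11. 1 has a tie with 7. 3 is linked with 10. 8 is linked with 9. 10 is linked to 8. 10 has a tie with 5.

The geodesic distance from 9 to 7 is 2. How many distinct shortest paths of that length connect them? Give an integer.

3

The shortest distance is 2. The length-2 paths are: 9–10–7; 9–8–7; 9–4–7.
That gives 3 distinct shortest paths.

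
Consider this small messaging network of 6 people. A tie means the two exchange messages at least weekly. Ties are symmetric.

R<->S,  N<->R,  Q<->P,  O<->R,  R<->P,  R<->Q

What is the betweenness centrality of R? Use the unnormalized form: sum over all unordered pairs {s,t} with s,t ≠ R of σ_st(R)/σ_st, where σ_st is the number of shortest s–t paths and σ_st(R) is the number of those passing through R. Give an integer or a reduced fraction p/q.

Pairs whose geodesics pass through R — O–Q: 1; O–N: 1; O–S: 1; O–P: 1; Q–N: 1; Q–S: 1; N–S: 1; N–P: 1; S–P: 1.
All other pairs contribute 0.
Summing the contributions gives betweenness(R) = 9.

9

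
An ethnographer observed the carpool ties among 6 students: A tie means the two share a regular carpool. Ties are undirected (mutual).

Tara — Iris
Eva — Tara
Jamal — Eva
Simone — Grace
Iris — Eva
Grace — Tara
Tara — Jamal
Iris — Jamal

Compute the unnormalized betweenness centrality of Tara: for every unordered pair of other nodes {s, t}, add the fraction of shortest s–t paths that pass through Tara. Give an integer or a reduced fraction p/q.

Pairs whose geodesics pass through Tara — Jamal–Simone: 1; Jamal–Grace: 1; Iris–Simone: 1; Iris–Grace: 1; Eva–Simone: 1; Eva–Grace: 1.
All other pairs contribute 0.
Summing the contributions gives betweenness(Tara) = 6.

6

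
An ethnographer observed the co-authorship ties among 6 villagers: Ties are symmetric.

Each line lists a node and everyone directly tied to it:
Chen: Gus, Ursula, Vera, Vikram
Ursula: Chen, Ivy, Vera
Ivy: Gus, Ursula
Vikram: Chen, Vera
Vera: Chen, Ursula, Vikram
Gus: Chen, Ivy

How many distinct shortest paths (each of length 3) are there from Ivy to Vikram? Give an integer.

3

The shortest distance is 3. The length-3 paths are: Ivy–Ursula–Vera–Vikram; Ivy–Gus–Chen–Vikram; Ivy–Ursula–Chen–Vikram.
That gives 3 distinct shortest paths.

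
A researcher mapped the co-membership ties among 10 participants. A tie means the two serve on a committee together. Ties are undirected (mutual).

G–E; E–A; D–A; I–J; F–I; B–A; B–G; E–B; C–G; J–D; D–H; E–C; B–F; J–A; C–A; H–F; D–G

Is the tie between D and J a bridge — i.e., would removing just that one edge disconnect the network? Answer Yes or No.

Even without that edge, D still reaches J via D – A – J, so the network stays connected. Not a bridge.

No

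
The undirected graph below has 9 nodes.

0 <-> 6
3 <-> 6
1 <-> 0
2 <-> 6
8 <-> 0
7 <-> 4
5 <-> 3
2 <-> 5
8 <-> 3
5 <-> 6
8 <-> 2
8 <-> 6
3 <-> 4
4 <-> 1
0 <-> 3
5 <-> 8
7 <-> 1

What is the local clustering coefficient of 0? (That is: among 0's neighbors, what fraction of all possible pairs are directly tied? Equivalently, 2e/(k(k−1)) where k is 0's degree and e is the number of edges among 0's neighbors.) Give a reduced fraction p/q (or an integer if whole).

0's neighbors: 1, 3, 6, and 8 (k = 4).
Possible neighbor pairs: C(4,2) = 6. Edges among them: 3–6, 3–8, 6–8 → e = 3.
Clustering(0) = 3/6 = 1/2.

1/2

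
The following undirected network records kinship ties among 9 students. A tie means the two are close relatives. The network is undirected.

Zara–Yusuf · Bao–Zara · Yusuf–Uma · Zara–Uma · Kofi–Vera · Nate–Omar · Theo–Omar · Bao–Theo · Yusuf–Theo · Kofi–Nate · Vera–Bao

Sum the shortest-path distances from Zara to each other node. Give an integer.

17

Distances from Zara: Bao:1, Kofi:3, Nate:4, Omar:3, Theo:2, Uma:1, Vera:2, Yusuf:1.
Sum = 1 + 3 + 4 + 3 + 2 + 1 + 2 + 1 = 17.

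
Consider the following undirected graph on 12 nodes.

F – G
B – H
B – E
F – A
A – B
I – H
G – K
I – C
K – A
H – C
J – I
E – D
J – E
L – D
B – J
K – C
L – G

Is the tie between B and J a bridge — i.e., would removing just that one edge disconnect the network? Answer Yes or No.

Even without that edge, B still reaches J via B – E – J, so the network stays connected. Not a bridge.

No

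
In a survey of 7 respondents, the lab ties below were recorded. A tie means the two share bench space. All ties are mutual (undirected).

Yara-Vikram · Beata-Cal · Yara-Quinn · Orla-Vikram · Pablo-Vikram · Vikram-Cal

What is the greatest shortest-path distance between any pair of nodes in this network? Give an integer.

Eccentricity of each node (its greatest distance to any other): Beata:4, Cal:3, Orla:3, Pablo:3, Quinn:4, Vikram:2, Yara:3.
The maximum eccentricity is 4, realized for instance by the pair Quinn–Beata via Quinn – Yara – Vikram – Cal – Beata. So the diameter is 4.

4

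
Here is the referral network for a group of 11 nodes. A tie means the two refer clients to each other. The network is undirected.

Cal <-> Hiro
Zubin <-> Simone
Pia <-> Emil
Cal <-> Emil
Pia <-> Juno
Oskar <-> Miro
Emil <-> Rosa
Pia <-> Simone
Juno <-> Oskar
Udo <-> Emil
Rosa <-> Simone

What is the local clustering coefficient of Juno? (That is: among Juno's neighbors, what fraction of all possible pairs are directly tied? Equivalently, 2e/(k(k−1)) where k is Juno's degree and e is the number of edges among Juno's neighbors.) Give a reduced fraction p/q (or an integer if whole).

Juno's neighbors: Oskar and Pia (k = 2).
Possible neighbor pairs: C(2,2) = 1. Edges among them: none → e = 0.
Clustering(Juno) = 0/1.

0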